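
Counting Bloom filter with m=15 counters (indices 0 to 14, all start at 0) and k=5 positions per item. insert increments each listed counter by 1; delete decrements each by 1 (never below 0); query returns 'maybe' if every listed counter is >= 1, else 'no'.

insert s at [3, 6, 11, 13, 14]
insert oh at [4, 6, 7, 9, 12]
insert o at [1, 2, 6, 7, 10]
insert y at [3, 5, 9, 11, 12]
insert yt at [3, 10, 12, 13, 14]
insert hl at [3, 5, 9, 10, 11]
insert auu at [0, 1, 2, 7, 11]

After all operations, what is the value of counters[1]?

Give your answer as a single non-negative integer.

Step 1: insert s at [3, 6, 11, 13, 14] -> counters=[0,0,0,1,0,0,1,0,0,0,0,1,0,1,1]
Step 2: insert oh at [4, 6, 7, 9, 12] -> counters=[0,0,0,1,1,0,2,1,0,1,0,1,1,1,1]
Step 3: insert o at [1, 2, 6, 7, 10] -> counters=[0,1,1,1,1,0,3,2,0,1,1,1,1,1,1]
Step 4: insert y at [3, 5, 9, 11, 12] -> counters=[0,1,1,2,1,1,3,2,0,2,1,2,2,1,1]
Step 5: insert yt at [3, 10, 12, 13, 14] -> counters=[0,1,1,3,1,1,3,2,0,2,2,2,3,2,2]
Step 6: insert hl at [3, 5, 9, 10, 11] -> counters=[0,1,1,4,1,2,3,2,0,3,3,3,3,2,2]
Step 7: insert auu at [0, 1, 2, 7, 11] -> counters=[1,2,2,4,1,2,3,3,0,3,3,4,3,2,2]
Final counters=[1,2,2,4,1,2,3,3,0,3,3,4,3,2,2] -> counters[1]=2

Answer: 2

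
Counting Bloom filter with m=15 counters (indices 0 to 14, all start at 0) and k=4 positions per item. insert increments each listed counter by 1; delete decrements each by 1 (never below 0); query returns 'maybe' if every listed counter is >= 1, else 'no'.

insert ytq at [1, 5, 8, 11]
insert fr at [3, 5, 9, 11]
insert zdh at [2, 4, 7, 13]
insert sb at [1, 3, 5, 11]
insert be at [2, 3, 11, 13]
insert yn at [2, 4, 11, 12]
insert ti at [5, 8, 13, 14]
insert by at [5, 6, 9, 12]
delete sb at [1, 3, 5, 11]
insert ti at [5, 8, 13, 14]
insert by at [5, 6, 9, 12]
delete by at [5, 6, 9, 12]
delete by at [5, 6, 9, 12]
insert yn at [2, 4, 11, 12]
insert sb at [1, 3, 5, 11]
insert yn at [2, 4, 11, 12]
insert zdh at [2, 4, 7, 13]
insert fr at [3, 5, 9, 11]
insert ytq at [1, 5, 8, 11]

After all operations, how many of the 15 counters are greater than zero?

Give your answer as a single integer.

Answer: 12

Derivation:
Step 1: insert ytq at [1, 5, 8, 11] -> counters=[0,1,0,0,0,1,0,0,1,0,0,1,0,0,0]
Step 2: insert fr at [3, 5, 9, 11] -> counters=[0,1,0,1,0,2,0,0,1,1,0,2,0,0,0]
Step 3: insert zdh at [2, 4, 7, 13] -> counters=[0,1,1,1,1,2,0,1,1,1,0,2,0,1,0]
Step 4: insert sb at [1, 3, 5, 11] -> counters=[0,2,1,2,1,3,0,1,1,1,0,3,0,1,0]
Step 5: insert be at [2, 3, 11, 13] -> counters=[0,2,2,3,1,3,0,1,1,1,0,4,0,2,0]
Step 6: insert yn at [2, 4, 11, 12] -> counters=[0,2,3,3,2,3,0,1,1,1,0,5,1,2,0]
Step 7: insert ti at [5, 8, 13, 14] -> counters=[0,2,3,3,2,4,0,1,2,1,0,5,1,3,1]
Step 8: insert by at [5, 6, 9, 12] -> counters=[0,2,3,3,2,5,1,1,2,2,0,5,2,3,1]
Step 9: delete sb at [1, 3, 5, 11] -> counters=[0,1,3,2,2,4,1,1,2,2,0,4,2,3,1]
Step 10: insert ti at [5, 8, 13, 14] -> counters=[0,1,3,2,2,5,1,1,3,2,0,4,2,4,2]
Step 11: insert by at [5, 6, 9, 12] -> counters=[0,1,3,2,2,6,2,1,3,3,0,4,3,4,2]
Step 12: delete by at [5, 6, 9, 12] -> counters=[0,1,3,2,2,5,1,1,3,2,0,4,2,4,2]
Step 13: delete by at [5, 6, 9, 12] -> counters=[0,1,3,2,2,4,0,1,3,1,0,4,1,4,2]
Step 14: insert yn at [2, 4, 11, 12] -> counters=[0,1,4,2,3,4,0,1,3,1,0,5,2,4,2]
Step 15: insert sb at [1, 3, 5, 11] -> counters=[0,2,4,3,3,5,0,1,3,1,0,6,2,4,2]
Step 16: insert yn at [2, 4, 11, 12] -> counters=[0,2,5,3,4,5,0,1,3,1,0,7,3,4,2]
Step 17: insert zdh at [2, 4, 7, 13] -> counters=[0,2,6,3,5,5,0,2,3,1,0,7,3,5,2]
Step 18: insert fr at [3, 5, 9, 11] -> counters=[0,2,6,4,5,6,0,2,3,2,0,8,3,5,2]
Step 19: insert ytq at [1, 5, 8, 11] -> counters=[0,3,6,4,5,7,0,2,4,2,0,9,3,5,2]
Final counters=[0,3,6,4,5,7,0,2,4,2,0,9,3,5,2] -> 12 nonzero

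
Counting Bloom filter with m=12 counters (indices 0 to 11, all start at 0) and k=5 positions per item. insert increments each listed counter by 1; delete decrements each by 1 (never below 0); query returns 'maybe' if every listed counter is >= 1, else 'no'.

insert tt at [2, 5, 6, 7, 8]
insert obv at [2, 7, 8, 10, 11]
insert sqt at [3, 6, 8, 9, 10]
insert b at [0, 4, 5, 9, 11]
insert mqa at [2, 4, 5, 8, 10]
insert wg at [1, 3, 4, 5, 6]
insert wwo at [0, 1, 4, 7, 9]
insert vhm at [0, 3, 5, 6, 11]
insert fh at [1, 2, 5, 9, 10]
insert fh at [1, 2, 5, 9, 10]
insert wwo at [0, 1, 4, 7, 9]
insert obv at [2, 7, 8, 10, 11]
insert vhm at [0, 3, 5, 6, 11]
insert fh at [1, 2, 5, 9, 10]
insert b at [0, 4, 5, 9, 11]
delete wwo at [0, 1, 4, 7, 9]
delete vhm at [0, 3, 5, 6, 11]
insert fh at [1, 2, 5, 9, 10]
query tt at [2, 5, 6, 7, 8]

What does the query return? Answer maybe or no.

Step 1: insert tt at [2, 5, 6, 7, 8] -> counters=[0,0,1,0,0,1,1,1,1,0,0,0]
Step 2: insert obv at [2, 7, 8, 10, 11] -> counters=[0,0,2,0,0,1,1,2,2,0,1,1]
Step 3: insert sqt at [3, 6, 8, 9, 10] -> counters=[0,0,2,1,0,1,2,2,3,1,2,1]
Step 4: insert b at [0, 4, 5, 9, 11] -> counters=[1,0,2,1,1,2,2,2,3,2,2,2]
Step 5: insert mqa at [2, 4, 5, 8, 10] -> counters=[1,0,3,1,2,3,2,2,4,2,3,2]
Step 6: insert wg at [1, 3, 4, 5, 6] -> counters=[1,1,3,2,3,4,3,2,4,2,3,2]
Step 7: insert wwo at [0, 1, 4, 7, 9] -> counters=[2,2,3,2,4,4,3,3,4,3,3,2]
Step 8: insert vhm at [0, 3, 5, 6, 11] -> counters=[3,2,3,3,4,5,4,3,4,3,3,3]
Step 9: insert fh at [1, 2, 5, 9, 10] -> counters=[3,3,4,3,4,6,4,3,4,4,4,3]
Step 10: insert fh at [1, 2, 5, 9, 10] -> counters=[3,4,5,3,4,7,4,3,4,5,5,3]
Step 11: insert wwo at [0, 1, 4, 7, 9] -> counters=[4,5,5,3,5,7,4,4,4,6,5,3]
Step 12: insert obv at [2, 7, 8, 10, 11] -> counters=[4,5,6,3,5,7,4,5,5,6,6,4]
Step 13: insert vhm at [0, 3, 5, 6, 11] -> counters=[5,5,6,4,5,8,5,5,5,6,6,5]
Step 14: insert fh at [1, 2, 5, 9, 10] -> counters=[5,6,7,4,5,9,5,5,5,7,7,5]
Step 15: insert b at [0, 4, 5, 9, 11] -> counters=[6,6,7,4,6,10,5,5,5,8,7,6]
Step 16: delete wwo at [0, 1, 4, 7, 9] -> counters=[5,5,7,4,5,10,5,4,5,7,7,6]
Step 17: delete vhm at [0, 3, 5, 6, 11] -> counters=[4,5,7,3,5,9,4,4,5,7,7,5]
Step 18: insert fh at [1, 2, 5, 9, 10] -> counters=[4,6,8,3,5,10,4,4,5,8,8,5]
Query tt: check counters[2]=8 counters[5]=10 counters[6]=4 counters[7]=4 counters[8]=5 -> maybe

Answer: maybe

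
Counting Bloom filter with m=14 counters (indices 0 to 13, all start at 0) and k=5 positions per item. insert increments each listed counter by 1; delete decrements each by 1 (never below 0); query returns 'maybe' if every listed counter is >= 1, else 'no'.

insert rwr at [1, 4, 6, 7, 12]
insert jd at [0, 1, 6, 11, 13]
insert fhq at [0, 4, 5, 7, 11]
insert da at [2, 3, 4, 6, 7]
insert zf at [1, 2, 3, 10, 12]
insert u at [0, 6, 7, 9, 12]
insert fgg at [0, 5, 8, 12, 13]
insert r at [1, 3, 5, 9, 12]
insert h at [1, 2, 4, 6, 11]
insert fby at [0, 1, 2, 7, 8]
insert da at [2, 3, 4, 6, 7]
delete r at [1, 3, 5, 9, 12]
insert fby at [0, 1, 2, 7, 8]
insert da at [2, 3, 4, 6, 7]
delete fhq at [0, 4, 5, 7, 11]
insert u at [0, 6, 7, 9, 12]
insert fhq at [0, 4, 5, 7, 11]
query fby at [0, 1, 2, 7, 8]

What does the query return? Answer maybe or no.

Step 1: insert rwr at [1, 4, 6, 7, 12] -> counters=[0,1,0,0,1,0,1,1,0,0,0,0,1,0]
Step 2: insert jd at [0, 1, 6, 11, 13] -> counters=[1,2,0,0,1,0,2,1,0,0,0,1,1,1]
Step 3: insert fhq at [0, 4, 5, 7, 11] -> counters=[2,2,0,0,2,1,2,2,0,0,0,2,1,1]
Step 4: insert da at [2, 3, 4, 6, 7] -> counters=[2,2,1,1,3,1,3,3,0,0,0,2,1,1]
Step 5: insert zf at [1, 2, 3, 10, 12] -> counters=[2,3,2,2,3,1,3,3,0,0,1,2,2,1]
Step 6: insert u at [0, 6, 7, 9, 12] -> counters=[3,3,2,2,3,1,4,4,0,1,1,2,3,1]
Step 7: insert fgg at [0, 5, 8, 12, 13] -> counters=[4,3,2,2,3,2,4,4,1,1,1,2,4,2]
Step 8: insert r at [1, 3, 5, 9, 12] -> counters=[4,4,2,3,3,3,4,4,1,2,1,2,5,2]
Step 9: insert h at [1, 2, 4, 6, 11] -> counters=[4,5,3,3,4,3,5,4,1,2,1,3,5,2]
Step 10: insert fby at [0, 1, 2, 7, 8] -> counters=[5,6,4,3,4,3,5,5,2,2,1,3,5,2]
Step 11: insert da at [2, 3, 4, 6, 7] -> counters=[5,6,5,4,5,3,6,6,2,2,1,3,5,2]
Step 12: delete r at [1, 3, 5, 9, 12] -> counters=[5,5,5,3,5,2,6,6,2,1,1,3,4,2]
Step 13: insert fby at [0, 1, 2, 7, 8] -> counters=[6,6,6,3,5,2,6,7,3,1,1,3,4,2]
Step 14: insert da at [2, 3, 4, 6, 7] -> counters=[6,6,7,4,6,2,7,8,3,1,1,3,4,2]
Step 15: delete fhq at [0, 4, 5, 7, 11] -> counters=[5,6,7,4,5,1,7,7,3,1,1,2,4,2]
Step 16: insert u at [0, 6, 7, 9, 12] -> counters=[6,6,7,4,5,1,8,8,3,2,1,2,5,2]
Step 17: insert fhq at [0, 4, 5, 7, 11] -> counters=[7,6,7,4,6,2,8,9,3,2,1,3,5,2]
Query fby: check counters[0]=7 counters[1]=6 counters[2]=7 counters[7]=9 counters[8]=3 -> maybe

Answer: maybe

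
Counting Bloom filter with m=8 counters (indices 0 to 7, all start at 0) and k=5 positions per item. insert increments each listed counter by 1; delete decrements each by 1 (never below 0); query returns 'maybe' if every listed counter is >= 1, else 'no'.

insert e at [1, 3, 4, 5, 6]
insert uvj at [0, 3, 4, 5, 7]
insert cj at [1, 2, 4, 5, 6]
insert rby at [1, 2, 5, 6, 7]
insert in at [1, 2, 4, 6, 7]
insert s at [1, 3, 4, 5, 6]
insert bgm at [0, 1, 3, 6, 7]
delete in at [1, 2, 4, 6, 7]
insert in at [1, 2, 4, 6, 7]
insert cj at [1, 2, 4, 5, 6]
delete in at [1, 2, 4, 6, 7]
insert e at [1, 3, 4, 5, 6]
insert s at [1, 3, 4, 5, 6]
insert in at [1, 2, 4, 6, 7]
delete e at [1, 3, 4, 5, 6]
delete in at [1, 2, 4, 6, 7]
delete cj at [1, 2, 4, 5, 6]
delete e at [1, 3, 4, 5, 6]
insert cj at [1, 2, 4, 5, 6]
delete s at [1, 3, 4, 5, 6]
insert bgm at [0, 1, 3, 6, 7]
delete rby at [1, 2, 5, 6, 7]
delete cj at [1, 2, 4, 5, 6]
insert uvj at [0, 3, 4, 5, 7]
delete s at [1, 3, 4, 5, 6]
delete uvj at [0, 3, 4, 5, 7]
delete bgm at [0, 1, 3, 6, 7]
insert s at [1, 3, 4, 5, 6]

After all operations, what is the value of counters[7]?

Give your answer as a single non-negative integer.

Step 1: insert e at [1, 3, 4, 5, 6] -> counters=[0,1,0,1,1,1,1,0]
Step 2: insert uvj at [0, 3, 4, 5, 7] -> counters=[1,1,0,2,2,2,1,1]
Step 3: insert cj at [1, 2, 4, 5, 6] -> counters=[1,2,1,2,3,3,2,1]
Step 4: insert rby at [1, 2, 5, 6, 7] -> counters=[1,3,2,2,3,4,3,2]
Step 5: insert in at [1, 2, 4, 6, 7] -> counters=[1,4,3,2,4,4,4,3]
Step 6: insert s at [1, 3, 4, 5, 6] -> counters=[1,5,3,3,5,5,5,3]
Step 7: insert bgm at [0, 1, 3, 6, 7] -> counters=[2,6,3,4,5,5,6,4]
Step 8: delete in at [1, 2, 4, 6, 7] -> counters=[2,5,2,4,4,5,5,3]
Step 9: insert in at [1, 2, 4, 6, 7] -> counters=[2,6,3,4,5,5,6,4]
Step 10: insert cj at [1, 2, 4, 5, 6] -> counters=[2,7,4,4,6,6,7,4]
Step 11: delete in at [1, 2, 4, 6, 7] -> counters=[2,6,3,4,5,6,6,3]
Step 12: insert e at [1, 3, 4, 5, 6] -> counters=[2,7,3,5,6,7,7,3]
Step 13: insert s at [1, 3, 4, 5, 6] -> counters=[2,8,3,6,7,8,8,3]
Step 14: insert in at [1, 2, 4, 6, 7] -> counters=[2,9,4,6,8,8,9,4]
Step 15: delete e at [1, 3, 4, 5, 6] -> counters=[2,8,4,5,7,7,8,4]
Step 16: delete in at [1, 2, 4, 6, 7] -> counters=[2,7,3,5,6,7,7,3]
Step 17: delete cj at [1, 2, 4, 5, 6] -> counters=[2,6,2,5,5,6,6,3]
Step 18: delete e at [1, 3, 4, 5, 6] -> counters=[2,5,2,4,4,5,5,3]
Step 19: insert cj at [1, 2, 4, 5, 6] -> counters=[2,6,3,4,5,6,6,3]
Step 20: delete s at [1, 3, 4, 5, 6] -> counters=[2,5,3,3,4,5,5,3]
Step 21: insert bgm at [0, 1, 3, 6, 7] -> counters=[3,6,3,4,4,5,6,4]
Step 22: delete rby at [1, 2, 5, 6, 7] -> counters=[3,5,2,4,4,4,5,3]
Step 23: delete cj at [1, 2, 4, 5, 6] -> counters=[3,4,1,4,3,3,4,3]
Step 24: insert uvj at [0, 3, 4, 5, 7] -> counters=[4,4,1,5,4,4,4,4]
Step 25: delete s at [1, 3, 4, 5, 6] -> counters=[4,3,1,4,3,3,3,4]
Step 26: delete uvj at [0, 3, 4, 5, 7] -> counters=[3,3,1,3,2,2,3,3]
Step 27: delete bgm at [0, 1, 3, 6, 7] -> counters=[2,2,1,2,2,2,2,2]
Step 28: insert s at [1, 3, 4, 5, 6] -> counters=[2,3,1,3,3,3,3,2]
Final counters=[2,3,1,3,3,3,3,2] -> counters[7]=2

Answer: 2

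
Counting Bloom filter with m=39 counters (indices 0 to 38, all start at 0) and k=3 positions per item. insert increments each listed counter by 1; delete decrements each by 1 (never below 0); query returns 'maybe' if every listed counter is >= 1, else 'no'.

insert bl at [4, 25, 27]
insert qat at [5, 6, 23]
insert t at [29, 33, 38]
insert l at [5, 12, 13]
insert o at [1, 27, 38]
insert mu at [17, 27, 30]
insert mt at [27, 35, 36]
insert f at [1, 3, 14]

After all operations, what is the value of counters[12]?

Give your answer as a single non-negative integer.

Step 1: insert bl at [4, 25, 27] -> counters=[0,0,0,0,1,0,0,0,0,0,0,0,0,0,0,0,0,0,0,0,0,0,0,0,0,1,0,1,0,0,0,0,0,0,0,0,0,0,0]
Step 2: insert qat at [5, 6, 23] -> counters=[0,0,0,0,1,1,1,0,0,0,0,0,0,0,0,0,0,0,0,0,0,0,0,1,0,1,0,1,0,0,0,0,0,0,0,0,0,0,0]
Step 3: insert t at [29, 33, 38] -> counters=[0,0,0,0,1,1,1,0,0,0,0,0,0,0,0,0,0,0,0,0,0,0,0,1,0,1,0,1,0,1,0,0,0,1,0,0,0,0,1]
Step 4: insert l at [5, 12, 13] -> counters=[0,0,0,0,1,2,1,0,0,0,0,0,1,1,0,0,0,0,0,0,0,0,0,1,0,1,0,1,0,1,0,0,0,1,0,0,0,0,1]
Step 5: insert o at [1, 27, 38] -> counters=[0,1,0,0,1,2,1,0,0,0,0,0,1,1,0,0,0,0,0,0,0,0,0,1,0,1,0,2,0,1,0,0,0,1,0,0,0,0,2]
Step 6: insert mu at [17, 27, 30] -> counters=[0,1,0,0,1,2,1,0,0,0,0,0,1,1,0,0,0,1,0,0,0,0,0,1,0,1,0,3,0,1,1,0,0,1,0,0,0,0,2]
Step 7: insert mt at [27, 35, 36] -> counters=[0,1,0,0,1,2,1,0,0,0,0,0,1,1,0,0,0,1,0,0,0,0,0,1,0,1,0,4,0,1,1,0,0,1,0,1,1,0,2]
Step 8: insert f at [1, 3, 14] -> counters=[0,2,0,1,1,2,1,0,0,0,0,0,1,1,1,0,0,1,0,0,0,0,0,1,0,1,0,4,0,1,1,0,0,1,0,1,1,0,2]
Final counters=[0,2,0,1,1,2,1,0,0,0,0,0,1,1,1,0,0,1,0,0,0,0,0,1,0,1,0,4,0,1,1,0,0,1,0,1,1,0,2] -> counters[12]=1

Answer: 1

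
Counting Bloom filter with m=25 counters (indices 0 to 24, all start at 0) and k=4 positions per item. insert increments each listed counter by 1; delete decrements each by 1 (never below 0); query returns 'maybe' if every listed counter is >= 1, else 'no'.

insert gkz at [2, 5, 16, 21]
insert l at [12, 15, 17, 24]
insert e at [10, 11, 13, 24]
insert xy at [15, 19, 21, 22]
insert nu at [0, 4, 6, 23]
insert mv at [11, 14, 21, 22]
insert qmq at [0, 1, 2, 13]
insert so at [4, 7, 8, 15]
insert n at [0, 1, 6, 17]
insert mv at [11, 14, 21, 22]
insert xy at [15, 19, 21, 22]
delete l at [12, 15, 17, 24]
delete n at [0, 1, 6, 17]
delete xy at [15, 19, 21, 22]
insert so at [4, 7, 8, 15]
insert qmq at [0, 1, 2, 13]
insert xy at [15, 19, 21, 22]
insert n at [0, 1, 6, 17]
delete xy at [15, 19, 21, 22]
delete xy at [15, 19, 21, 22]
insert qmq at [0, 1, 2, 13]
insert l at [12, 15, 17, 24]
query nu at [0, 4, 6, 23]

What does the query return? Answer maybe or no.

Answer: maybe

Derivation:
Step 1: insert gkz at [2, 5, 16, 21] -> counters=[0,0,1,0,0,1,0,0,0,0,0,0,0,0,0,0,1,0,0,0,0,1,0,0,0]
Step 2: insert l at [12, 15, 17, 24] -> counters=[0,0,1,0,0,1,0,0,0,0,0,0,1,0,0,1,1,1,0,0,0,1,0,0,1]
Step 3: insert e at [10, 11, 13, 24] -> counters=[0,0,1,0,0,1,0,0,0,0,1,1,1,1,0,1,1,1,0,0,0,1,0,0,2]
Step 4: insert xy at [15, 19, 21, 22] -> counters=[0,0,1,0,0,1,0,0,0,0,1,1,1,1,0,2,1,1,0,1,0,2,1,0,2]
Step 5: insert nu at [0, 4, 6, 23] -> counters=[1,0,1,0,1,1,1,0,0,0,1,1,1,1,0,2,1,1,0,1,0,2,1,1,2]
Step 6: insert mv at [11, 14, 21, 22] -> counters=[1,0,1,0,1,1,1,0,0,0,1,2,1,1,1,2,1,1,0,1,0,3,2,1,2]
Step 7: insert qmq at [0, 1, 2, 13] -> counters=[2,1,2,0,1,1,1,0,0,0,1,2,1,2,1,2,1,1,0,1,0,3,2,1,2]
Step 8: insert so at [4, 7, 8, 15] -> counters=[2,1,2,0,2,1,1,1,1,0,1,2,1,2,1,3,1,1,0,1,0,3,2,1,2]
Step 9: insert n at [0, 1, 6, 17] -> counters=[3,2,2,0,2,1,2,1,1,0,1,2,1,2,1,3,1,2,0,1,0,3,2,1,2]
Step 10: insert mv at [11, 14, 21, 22] -> counters=[3,2,2,0,2,1,2,1,1,0,1,3,1,2,2,3,1,2,0,1,0,4,3,1,2]
Step 11: insert xy at [15, 19, 21, 22] -> counters=[3,2,2,0,2,1,2,1,1,0,1,3,1,2,2,4,1,2,0,2,0,5,4,1,2]
Step 12: delete l at [12, 15, 17, 24] -> counters=[3,2,2,0,2,1,2,1,1,0,1,3,0,2,2,3,1,1,0,2,0,5,4,1,1]
Step 13: delete n at [0, 1, 6, 17] -> counters=[2,1,2,0,2,1,1,1,1,0,1,3,0,2,2,3,1,0,0,2,0,5,4,1,1]
Step 14: delete xy at [15, 19, 21, 22] -> counters=[2,1,2,0,2,1,1,1,1,0,1,3,0,2,2,2,1,0,0,1,0,4,3,1,1]
Step 15: insert so at [4, 7, 8, 15] -> counters=[2,1,2,0,3,1,1,2,2,0,1,3,0,2,2,3,1,0,0,1,0,4,3,1,1]
Step 16: insert qmq at [0, 1, 2, 13] -> counters=[3,2,3,0,3,1,1,2,2,0,1,3,0,3,2,3,1,0,0,1,0,4,3,1,1]
Step 17: insert xy at [15, 19, 21, 22] -> counters=[3,2,3,0,3,1,1,2,2,0,1,3,0,3,2,4,1,0,0,2,0,5,4,1,1]
Step 18: insert n at [0, 1, 6, 17] -> counters=[4,3,3,0,3,1,2,2,2,0,1,3,0,3,2,4,1,1,0,2,0,5,4,1,1]
Step 19: delete xy at [15, 19, 21, 22] -> counters=[4,3,3,0,3,1,2,2,2,0,1,3,0,3,2,3,1,1,0,1,0,4,3,1,1]
Step 20: delete xy at [15, 19, 21, 22] -> counters=[4,3,3,0,3,1,2,2,2,0,1,3,0,3,2,2,1,1,0,0,0,3,2,1,1]
Step 21: insert qmq at [0, 1, 2, 13] -> counters=[5,4,4,0,3,1,2,2,2,0,1,3,0,4,2,2,1,1,0,0,0,3,2,1,1]
Step 22: insert l at [12, 15, 17, 24] -> counters=[5,4,4,0,3,1,2,2,2,0,1,3,1,4,2,3,1,2,0,0,0,3,2,1,2]
Query nu: check counters[0]=5 counters[4]=3 counters[6]=2 counters[23]=1 -> maybe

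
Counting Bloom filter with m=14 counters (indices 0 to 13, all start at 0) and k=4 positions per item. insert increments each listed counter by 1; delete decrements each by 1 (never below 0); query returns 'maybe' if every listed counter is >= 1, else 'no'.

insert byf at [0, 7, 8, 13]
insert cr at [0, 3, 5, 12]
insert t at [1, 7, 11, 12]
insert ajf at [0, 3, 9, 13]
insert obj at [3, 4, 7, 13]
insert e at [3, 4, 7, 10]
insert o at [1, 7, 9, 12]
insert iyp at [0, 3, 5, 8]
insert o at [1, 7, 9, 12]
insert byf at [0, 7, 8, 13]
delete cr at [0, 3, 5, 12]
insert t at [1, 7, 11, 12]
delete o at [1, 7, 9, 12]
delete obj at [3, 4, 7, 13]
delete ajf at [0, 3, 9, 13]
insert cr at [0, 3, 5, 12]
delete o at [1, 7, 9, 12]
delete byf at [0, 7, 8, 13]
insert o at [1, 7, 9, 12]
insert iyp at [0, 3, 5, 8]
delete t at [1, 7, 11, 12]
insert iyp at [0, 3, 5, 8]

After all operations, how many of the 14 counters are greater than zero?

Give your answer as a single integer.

Step 1: insert byf at [0, 7, 8, 13] -> counters=[1,0,0,0,0,0,0,1,1,0,0,0,0,1]
Step 2: insert cr at [0, 3, 5, 12] -> counters=[2,0,0,1,0,1,0,1,1,0,0,0,1,1]
Step 3: insert t at [1, 7, 11, 12] -> counters=[2,1,0,1,0,1,0,2,1,0,0,1,2,1]
Step 4: insert ajf at [0, 3, 9, 13] -> counters=[3,1,0,2,0,1,0,2,1,1,0,1,2,2]
Step 5: insert obj at [3, 4, 7, 13] -> counters=[3,1,0,3,1,1,0,3,1,1,0,1,2,3]
Step 6: insert e at [3, 4, 7, 10] -> counters=[3,1,0,4,2,1,0,4,1,1,1,1,2,3]
Step 7: insert o at [1, 7, 9, 12] -> counters=[3,2,0,4,2,1,0,5,1,2,1,1,3,3]
Step 8: insert iyp at [0, 3, 5, 8] -> counters=[4,2,0,5,2,2,0,5,2,2,1,1,3,3]
Step 9: insert o at [1, 7, 9, 12] -> counters=[4,3,0,5,2,2,0,6,2,3,1,1,4,3]
Step 10: insert byf at [0, 7, 8, 13] -> counters=[5,3,0,5,2,2,0,7,3,3,1,1,4,4]
Step 11: delete cr at [0, 3, 5, 12] -> counters=[4,3,0,4,2,1,0,7,3,3,1,1,3,4]
Step 12: insert t at [1, 7, 11, 12] -> counters=[4,4,0,4,2,1,0,8,3,3,1,2,4,4]
Step 13: delete o at [1, 7, 9, 12] -> counters=[4,3,0,4,2,1,0,7,3,2,1,2,3,4]
Step 14: delete obj at [3, 4, 7, 13] -> counters=[4,3,0,3,1,1,0,6,3,2,1,2,3,3]
Step 15: delete ajf at [0, 3, 9, 13] -> counters=[3,3,0,2,1,1,0,6,3,1,1,2,3,2]
Step 16: insert cr at [0, 3, 5, 12] -> counters=[4,3,0,3,1,2,0,6,3,1,1,2,4,2]
Step 17: delete o at [1, 7, 9, 12] -> counters=[4,2,0,3,1,2,0,5,3,0,1,2,3,2]
Step 18: delete byf at [0, 7, 8, 13] -> counters=[3,2,0,3,1,2,0,4,2,0,1,2,3,1]
Step 19: insert o at [1, 7, 9, 12] -> counters=[3,3,0,3,1,2,0,5,2,1,1,2,4,1]
Step 20: insert iyp at [0, 3, 5, 8] -> counters=[4,3,0,4,1,3,0,5,3,1,1,2,4,1]
Step 21: delete t at [1, 7, 11, 12] -> counters=[4,2,0,4,1,3,0,4,3,1,1,1,3,1]
Step 22: insert iyp at [0, 3, 5, 8] -> counters=[5,2,0,5,1,4,0,4,4,1,1,1,3,1]
Final counters=[5,2,0,5,1,4,0,4,4,1,1,1,3,1] -> 12 nonzero

Answer: 12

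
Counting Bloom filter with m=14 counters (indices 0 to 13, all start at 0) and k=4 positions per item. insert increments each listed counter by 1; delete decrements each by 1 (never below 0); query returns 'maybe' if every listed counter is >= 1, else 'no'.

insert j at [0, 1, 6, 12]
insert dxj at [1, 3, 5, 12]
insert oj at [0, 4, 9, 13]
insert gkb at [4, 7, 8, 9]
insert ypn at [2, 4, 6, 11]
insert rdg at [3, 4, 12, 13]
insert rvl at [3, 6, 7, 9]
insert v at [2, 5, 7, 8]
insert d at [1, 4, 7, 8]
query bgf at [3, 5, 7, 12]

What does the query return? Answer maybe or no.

Answer: maybe

Derivation:
Step 1: insert j at [0, 1, 6, 12] -> counters=[1,1,0,0,0,0,1,0,0,0,0,0,1,0]
Step 2: insert dxj at [1, 3, 5, 12] -> counters=[1,2,0,1,0,1,1,0,0,0,0,0,2,0]
Step 3: insert oj at [0, 4, 9, 13] -> counters=[2,2,0,1,1,1,1,0,0,1,0,0,2,1]
Step 4: insert gkb at [4, 7, 8, 9] -> counters=[2,2,0,1,2,1,1,1,1,2,0,0,2,1]
Step 5: insert ypn at [2, 4, 6, 11] -> counters=[2,2,1,1,3,1,2,1,1,2,0,1,2,1]
Step 6: insert rdg at [3, 4, 12, 13] -> counters=[2,2,1,2,4,1,2,1,1,2,0,1,3,2]
Step 7: insert rvl at [3, 6, 7, 9] -> counters=[2,2,1,3,4,1,3,2,1,3,0,1,3,2]
Step 8: insert v at [2, 5, 7, 8] -> counters=[2,2,2,3,4,2,3,3,2,3,0,1,3,2]
Step 9: insert d at [1, 4, 7, 8] -> counters=[2,3,2,3,5,2,3,4,3,3,0,1,3,2]
Query bgf: check counters[3]=3 counters[5]=2 counters[7]=4 counters[12]=3 -> maybe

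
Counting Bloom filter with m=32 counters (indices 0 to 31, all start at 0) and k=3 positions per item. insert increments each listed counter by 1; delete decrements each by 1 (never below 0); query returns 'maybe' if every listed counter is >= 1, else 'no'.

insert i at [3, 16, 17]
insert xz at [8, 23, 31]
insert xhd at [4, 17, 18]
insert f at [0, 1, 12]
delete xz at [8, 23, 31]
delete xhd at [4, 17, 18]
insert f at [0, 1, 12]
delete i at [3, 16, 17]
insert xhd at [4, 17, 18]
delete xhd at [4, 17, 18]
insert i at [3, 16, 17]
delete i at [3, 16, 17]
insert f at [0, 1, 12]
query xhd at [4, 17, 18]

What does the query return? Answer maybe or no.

Answer: no

Derivation:
Step 1: insert i at [3, 16, 17] -> counters=[0,0,0,1,0,0,0,0,0,0,0,0,0,0,0,0,1,1,0,0,0,0,0,0,0,0,0,0,0,0,0,0]
Step 2: insert xz at [8, 23, 31] -> counters=[0,0,0,1,0,0,0,0,1,0,0,0,0,0,0,0,1,1,0,0,0,0,0,1,0,0,0,0,0,0,0,1]
Step 3: insert xhd at [4, 17, 18] -> counters=[0,0,0,1,1,0,0,0,1,0,0,0,0,0,0,0,1,2,1,0,0,0,0,1,0,0,0,0,0,0,0,1]
Step 4: insert f at [0, 1, 12] -> counters=[1,1,0,1,1,0,0,0,1,0,0,0,1,0,0,0,1,2,1,0,0,0,0,1,0,0,0,0,0,0,0,1]
Step 5: delete xz at [8, 23, 31] -> counters=[1,1,0,1,1,0,0,0,0,0,0,0,1,0,0,0,1,2,1,0,0,0,0,0,0,0,0,0,0,0,0,0]
Step 6: delete xhd at [4, 17, 18] -> counters=[1,1,0,1,0,0,0,0,0,0,0,0,1,0,0,0,1,1,0,0,0,0,0,0,0,0,0,0,0,0,0,0]
Step 7: insert f at [0, 1, 12] -> counters=[2,2,0,1,0,0,0,0,0,0,0,0,2,0,0,0,1,1,0,0,0,0,0,0,0,0,0,0,0,0,0,0]
Step 8: delete i at [3, 16, 17] -> counters=[2,2,0,0,0,0,0,0,0,0,0,0,2,0,0,0,0,0,0,0,0,0,0,0,0,0,0,0,0,0,0,0]
Step 9: insert xhd at [4, 17, 18] -> counters=[2,2,0,0,1,0,0,0,0,0,0,0,2,0,0,0,0,1,1,0,0,0,0,0,0,0,0,0,0,0,0,0]
Step 10: delete xhd at [4, 17, 18] -> counters=[2,2,0,0,0,0,0,0,0,0,0,0,2,0,0,0,0,0,0,0,0,0,0,0,0,0,0,0,0,0,0,0]
Step 11: insert i at [3, 16, 17] -> counters=[2,2,0,1,0,0,0,0,0,0,0,0,2,0,0,0,1,1,0,0,0,0,0,0,0,0,0,0,0,0,0,0]
Step 12: delete i at [3, 16, 17] -> counters=[2,2,0,0,0,0,0,0,0,0,0,0,2,0,0,0,0,0,0,0,0,0,0,0,0,0,0,0,0,0,0,0]
Step 13: insert f at [0, 1, 12] -> counters=[3,3,0,0,0,0,0,0,0,0,0,0,3,0,0,0,0,0,0,0,0,0,0,0,0,0,0,0,0,0,0,0]
Query xhd: check counters[4]=0 counters[17]=0 counters[18]=0 -> no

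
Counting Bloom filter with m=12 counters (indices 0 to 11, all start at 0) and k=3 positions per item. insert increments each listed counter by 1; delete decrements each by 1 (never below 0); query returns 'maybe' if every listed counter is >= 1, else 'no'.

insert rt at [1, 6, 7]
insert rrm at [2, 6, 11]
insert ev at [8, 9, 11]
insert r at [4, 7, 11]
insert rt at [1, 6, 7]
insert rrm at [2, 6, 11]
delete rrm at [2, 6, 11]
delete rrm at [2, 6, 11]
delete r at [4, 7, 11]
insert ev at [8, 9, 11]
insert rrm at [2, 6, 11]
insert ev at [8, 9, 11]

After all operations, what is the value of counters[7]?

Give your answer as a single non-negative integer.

Answer: 2

Derivation:
Step 1: insert rt at [1, 6, 7] -> counters=[0,1,0,0,0,0,1,1,0,0,0,0]
Step 2: insert rrm at [2, 6, 11] -> counters=[0,1,1,0,0,0,2,1,0,0,0,1]
Step 3: insert ev at [8, 9, 11] -> counters=[0,1,1,0,0,0,2,1,1,1,0,2]
Step 4: insert r at [4, 7, 11] -> counters=[0,1,1,0,1,0,2,2,1,1,0,3]
Step 5: insert rt at [1, 6, 7] -> counters=[0,2,1,0,1,0,3,3,1,1,0,3]
Step 6: insert rrm at [2, 6, 11] -> counters=[0,2,2,0,1,0,4,3,1,1,0,4]
Step 7: delete rrm at [2, 6, 11] -> counters=[0,2,1,0,1,0,3,3,1,1,0,3]
Step 8: delete rrm at [2, 6, 11] -> counters=[0,2,0,0,1,0,2,3,1,1,0,2]
Step 9: delete r at [4, 7, 11] -> counters=[0,2,0,0,0,0,2,2,1,1,0,1]
Step 10: insert ev at [8, 9, 11] -> counters=[0,2,0,0,0,0,2,2,2,2,0,2]
Step 11: insert rrm at [2, 6, 11] -> counters=[0,2,1,0,0,0,3,2,2,2,0,3]
Step 12: insert ev at [8, 9, 11] -> counters=[0,2,1,0,0,0,3,2,3,3,0,4]
Final counters=[0,2,1,0,0,0,3,2,3,3,0,4] -> counters[7]=2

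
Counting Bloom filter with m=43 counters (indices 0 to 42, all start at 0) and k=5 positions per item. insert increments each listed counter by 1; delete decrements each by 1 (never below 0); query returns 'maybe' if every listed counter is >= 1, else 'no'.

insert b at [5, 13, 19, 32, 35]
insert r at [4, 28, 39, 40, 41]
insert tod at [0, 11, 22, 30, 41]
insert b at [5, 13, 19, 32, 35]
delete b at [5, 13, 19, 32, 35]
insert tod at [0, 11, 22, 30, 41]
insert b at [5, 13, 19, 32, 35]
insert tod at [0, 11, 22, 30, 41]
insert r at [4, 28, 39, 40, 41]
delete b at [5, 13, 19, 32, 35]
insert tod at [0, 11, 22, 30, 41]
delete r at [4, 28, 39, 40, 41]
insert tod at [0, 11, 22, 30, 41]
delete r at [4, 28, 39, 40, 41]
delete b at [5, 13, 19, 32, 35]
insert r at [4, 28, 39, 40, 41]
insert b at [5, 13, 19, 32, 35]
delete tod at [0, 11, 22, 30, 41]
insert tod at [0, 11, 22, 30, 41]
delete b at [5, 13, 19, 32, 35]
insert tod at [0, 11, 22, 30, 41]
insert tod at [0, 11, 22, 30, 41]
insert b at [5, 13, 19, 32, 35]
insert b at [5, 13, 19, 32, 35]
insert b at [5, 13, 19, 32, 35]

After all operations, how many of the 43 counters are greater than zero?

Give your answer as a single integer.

Answer: 14

Derivation:
Step 1: insert b at [5, 13, 19, 32, 35] -> counters=[0,0,0,0,0,1,0,0,0,0,0,0,0,1,0,0,0,0,0,1,0,0,0,0,0,0,0,0,0,0,0,0,1,0,0,1,0,0,0,0,0,0,0]
Step 2: insert r at [4, 28, 39, 40, 41] -> counters=[0,0,0,0,1,1,0,0,0,0,0,0,0,1,0,0,0,0,0,1,0,0,0,0,0,0,0,0,1,0,0,0,1,0,0,1,0,0,0,1,1,1,0]
Step 3: insert tod at [0, 11, 22, 30, 41] -> counters=[1,0,0,0,1,1,0,0,0,0,0,1,0,1,0,0,0,0,0,1,0,0,1,0,0,0,0,0,1,0,1,0,1,0,0,1,0,0,0,1,1,2,0]
Step 4: insert b at [5, 13, 19, 32, 35] -> counters=[1,0,0,0,1,2,0,0,0,0,0,1,0,2,0,0,0,0,0,2,0,0,1,0,0,0,0,0,1,0,1,0,2,0,0,2,0,0,0,1,1,2,0]
Step 5: delete b at [5, 13, 19, 32, 35] -> counters=[1,0,0,0,1,1,0,0,0,0,0,1,0,1,0,0,0,0,0,1,0,0,1,0,0,0,0,0,1,0,1,0,1,0,0,1,0,0,0,1,1,2,0]
Step 6: insert tod at [0, 11, 22, 30, 41] -> counters=[2,0,0,0,1,1,0,0,0,0,0,2,0,1,0,0,0,0,0,1,0,0,2,0,0,0,0,0,1,0,2,0,1,0,0,1,0,0,0,1,1,3,0]
Step 7: insert b at [5, 13, 19, 32, 35] -> counters=[2,0,0,0,1,2,0,0,0,0,0,2,0,2,0,0,0,0,0,2,0,0,2,0,0,0,0,0,1,0,2,0,2,0,0,2,0,0,0,1,1,3,0]
Step 8: insert tod at [0, 11, 22, 30, 41] -> counters=[3,0,0,0,1,2,0,0,0,0,0,3,0,2,0,0,0,0,0,2,0,0,3,0,0,0,0,0,1,0,3,0,2,0,0,2,0,0,0,1,1,4,0]
Step 9: insert r at [4, 28, 39, 40, 41] -> counters=[3,0,0,0,2,2,0,0,0,0,0,3,0,2,0,0,0,0,0,2,0,0,3,0,0,0,0,0,2,0,3,0,2,0,0,2,0,0,0,2,2,5,0]
Step 10: delete b at [5, 13, 19, 32, 35] -> counters=[3,0,0,0,2,1,0,0,0,0,0,3,0,1,0,0,0,0,0,1,0,0,3,0,0,0,0,0,2,0,3,0,1,0,0,1,0,0,0,2,2,5,0]
Step 11: insert tod at [0, 11, 22, 30, 41] -> counters=[4,0,0,0,2,1,0,0,0,0,0,4,0,1,0,0,0,0,0,1,0,0,4,0,0,0,0,0,2,0,4,0,1,0,0,1,0,0,0,2,2,6,0]
Step 12: delete r at [4, 28, 39, 40, 41] -> counters=[4,0,0,0,1,1,0,0,0,0,0,4,0,1,0,0,0,0,0,1,0,0,4,0,0,0,0,0,1,0,4,0,1,0,0,1,0,0,0,1,1,5,0]
Step 13: insert tod at [0, 11, 22, 30, 41] -> counters=[5,0,0,0,1,1,0,0,0,0,0,5,0,1,0,0,0,0,0,1,0,0,5,0,0,0,0,0,1,0,5,0,1,0,0,1,0,0,0,1,1,6,0]
Step 14: delete r at [4, 28, 39, 40, 41] -> counters=[5,0,0,0,0,1,0,0,0,0,0,5,0,1,0,0,0,0,0,1,0,0,5,0,0,0,0,0,0,0,5,0,1,0,0,1,0,0,0,0,0,5,0]
Step 15: delete b at [5, 13, 19, 32, 35] -> counters=[5,0,0,0,0,0,0,0,0,0,0,5,0,0,0,0,0,0,0,0,0,0,5,0,0,0,0,0,0,0,5,0,0,0,0,0,0,0,0,0,0,5,0]
Step 16: insert r at [4, 28, 39, 40, 41] -> counters=[5,0,0,0,1,0,0,0,0,0,0,5,0,0,0,0,0,0,0,0,0,0,5,0,0,0,0,0,1,0,5,0,0,0,0,0,0,0,0,1,1,6,0]
Step 17: insert b at [5, 13, 19, 32, 35] -> counters=[5,0,0,0,1,1,0,0,0,0,0,5,0,1,0,0,0,0,0,1,0,0,5,0,0,0,0,0,1,0,5,0,1,0,0,1,0,0,0,1,1,6,0]
Step 18: delete tod at [0, 11, 22, 30, 41] -> counters=[4,0,0,0,1,1,0,0,0,0,0,4,0,1,0,0,0,0,0,1,0,0,4,0,0,0,0,0,1,0,4,0,1,0,0,1,0,0,0,1,1,5,0]
Step 19: insert tod at [0, 11, 22, 30, 41] -> counters=[5,0,0,0,1,1,0,0,0,0,0,5,0,1,0,0,0,0,0,1,0,0,5,0,0,0,0,0,1,0,5,0,1,0,0,1,0,0,0,1,1,6,0]
Step 20: delete b at [5, 13, 19, 32, 35] -> counters=[5,0,0,0,1,0,0,0,0,0,0,5,0,0,0,0,0,0,0,0,0,0,5,0,0,0,0,0,1,0,5,0,0,0,0,0,0,0,0,1,1,6,0]
Step 21: insert tod at [0, 11, 22, 30, 41] -> counters=[6,0,0,0,1,0,0,0,0,0,0,6,0,0,0,0,0,0,0,0,0,0,6,0,0,0,0,0,1,0,6,0,0,0,0,0,0,0,0,1,1,7,0]
Step 22: insert tod at [0, 11, 22, 30, 41] -> counters=[7,0,0,0,1,0,0,0,0,0,0,7,0,0,0,0,0,0,0,0,0,0,7,0,0,0,0,0,1,0,7,0,0,0,0,0,0,0,0,1,1,8,0]
Step 23: insert b at [5, 13, 19, 32, 35] -> counters=[7,0,0,0,1,1,0,0,0,0,0,7,0,1,0,0,0,0,0,1,0,0,7,0,0,0,0,0,1,0,7,0,1,0,0,1,0,0,0,1,1,8,0]
Step 24: insert b at [5, 13, 19, 32, 35] -> counters=[7,0,0,0,1,2,0,0,0,0,0,7,0,2,0,0,0,0,0,2,0,0,7,0,0,0,0,0,1,0,7,0,2,0,0,2,0,0,0,1,1,8,0]
Step 25: insert b at [5, 13, 19, 32, 35] -> counters=[7,0,0,0,1,3,0,0,0,0,0,7,0,3,0,0,0,0,0,3,0,0,7,0,0,0,0,0,1,0,7,0,3,0,0,3,0,0,0,1,1,8,0]
Final counters=[7,0,0,0,1,3,0,0,0,0,0,7,0,3,0,0,0,0,0,3,0,0,7,0,0,0,0,0,1,0,7,0,3,0,0,3,0,0,0,1,1,8,0] -> 14 nonzero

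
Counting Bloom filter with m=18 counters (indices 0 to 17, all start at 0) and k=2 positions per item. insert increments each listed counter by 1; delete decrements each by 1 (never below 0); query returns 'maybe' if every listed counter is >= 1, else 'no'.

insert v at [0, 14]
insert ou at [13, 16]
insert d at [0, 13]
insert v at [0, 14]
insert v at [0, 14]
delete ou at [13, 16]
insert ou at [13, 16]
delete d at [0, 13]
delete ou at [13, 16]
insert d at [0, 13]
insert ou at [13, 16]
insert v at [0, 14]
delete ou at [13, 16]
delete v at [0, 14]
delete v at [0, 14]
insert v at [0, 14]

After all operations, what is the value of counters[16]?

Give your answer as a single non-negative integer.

Step 1: insert v at [0, 14] -> counters=[1,0,0,0,0,0,0,0,0,0,0,0,0,0,1,0,0,0]
Step 2: insert ou at [13, 16] -> counters=[1,0,0,0,0,0,0,0,0,0,0,0,0,1,1,0,1,0]
Step 3: insert d at [0, 13] -> counters=[2,0,0,0,0,0,0,0,0,0,0,0,0,2,1,0,1,0]
Step 4: insert v at [0, 14] -> counters=[3,0,0,0,0,0,0,0,0,0,0,0,0,2,2,0,1,0]
Step 5: insert v at [0, 14] -> counters=[4,0,0,0,0,0,0,0,0,0,0,0,0,2,3,0,1,0]
Step 6: delete ou at [13, 16] -> counters=[4,0,0,0,0,0,0,0,0,0,0,0,0,1,3,0,0,0]
Step 7: insert ou at [13, 16] -> counters=[4,0,0,0,0,0,0,0,0,0,0,0,0,2,3,0,1,0]
Step 8: delete d at [0, 13] -> counters=[3,0,0,0,0,0,0,0,0,0,0,0,0,1,3,0,1,0]
Step 9: delete ou at [13, 16] -> counters=[3,0,0,0,0,0,0,0,0,0,0,0,0,0,3,0,0,0]
Step 10: insert d at [0, 13] -> counters=[4,0,0,0,0,0,0,0,0,0,0,0,0,1,3,0,0,0]
Step 11: insert ou at [13, 16] -> counters=[4,0,0,0,0,0,0,0,0,0,0,0,0,2,3,0,1,0]
Step 12: insert v at [0, 14] -> counters=[5,0,0,0,0,0,0,0,0,0,0,0,0,2,4,0,1,0]
Step 13: delete ou at [13, 16] -> counters=[5,0,0,0,0,0,0,0,0,0,0,0,0,1,4,0,0,0]
Step 14: delete v at [0, 14] -> counters=[4,0,0,0,0,0,0,0,0,0,0,0,0,1,3,0,0,0]
Step 15: delete v at [0, 14] -> counters=[3,0,0,0,0,0,0,0,0,0,0,0,0,1,2,0,0,0]
Step 16: insert v at [0, 14] -> counters=[4,0,0,0,0,0,0,0,0,0,0,0,0,1,3,0,0,0]
Final counters=[4,0,0,0,0,0,0,0,0,0,0,0,0,1,3,0,0,0] -> counters[16]=0

Answer: 0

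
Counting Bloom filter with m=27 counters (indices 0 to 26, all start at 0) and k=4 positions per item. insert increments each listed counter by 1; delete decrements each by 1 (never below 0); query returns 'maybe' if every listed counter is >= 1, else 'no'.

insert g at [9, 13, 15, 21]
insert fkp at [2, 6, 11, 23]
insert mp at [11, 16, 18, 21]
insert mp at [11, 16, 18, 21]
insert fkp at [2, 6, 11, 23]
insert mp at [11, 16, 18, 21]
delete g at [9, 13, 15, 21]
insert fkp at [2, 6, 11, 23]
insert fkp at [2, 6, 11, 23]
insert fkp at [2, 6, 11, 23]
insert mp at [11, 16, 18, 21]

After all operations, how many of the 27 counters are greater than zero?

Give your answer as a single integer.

Answer: 7

Derivation:
Step 1: insert g at [9, 13, 15, 21] -> counters=[0,0,0,0,0,0,0,0,0,1,0,0,0,1,0,1,0,0,0,0,0,1,0,0,0,0,0]
Step 2: insert fkp at [2, 6, 11, 23] -> counters=[0,0,1,0,0,0,1,0,0,1,0,1,0,1,0,1,0,0,0,0,0,1,0,1,0,0,0]
Step 3: insert mp at [11, 16, 18, 21] -> counters=[0,0,1,0,0,0,1,0,0,1,0,2,0,1,0,1,1,0,1,0,0,2,0,1,0,0,0]
Step 4: insert mp at [11, 16, 18, 21] -> counters=[0,0,1,0,0,0,1,0,0,1,0,3,0,1,0,1,2,0,2,0,0,3,0,1,0,0,0]
Step 5: insert fkp at [2, 6, 11, 23] -> counters=[0,0,2,0,0,0,2,0,0,1,0,4,0,1,0,1,2,0,2,0,0,3,0,2,0,0,0]
Step 6: insert mp at [11, 16, 18, 21] -> counters=[0,0,2,0,0,0,2,0,0,1,0,5,0,1,0,1,3,0,3,0,0,4,0,2,0,0,0]
Step 7: delete g at [9, 13, 15, 21] -> counters=[0,0,2,0,0,0,2,0,0,0,0,5,0,0,0,0,3,0,3,0,0,3,0,2,0,0,0]
Step 8: insert fkp at [2, 6, 11, 23] -> counters=[0,0,3,0,0,0,3,0,0,0,0,6,0,0,0,0,3,0,3,0,0,3,0,3,0,0,0]
Step 9: insert fkp at [2, 6, 11, 23] -> counters=[0,0,4,0,0,0,4,0,0,0,0,7,0,0,0,0,3,0,3,0,0,3,0,4,0,0,0]
Step 10: insert fkp at [2, 6, 11, 23] -> counters=[0,0,5,0,0,0,5,0,0,0,0,8,0,0,0,0,3,0,3,0,0,3,0,5,0,0,0]
Step 11: insert mp at [11, 16, 18, 21] -> counters=[0,0,5,0,0,0,5,0,0,0,0,9,0,0,0,0,4,0,4,0,0,4,0,5,0,0,0]
Final counters=[0,0,5,0,0,0,5,0,0,0,0,9,0,0,0,0,4,0,4,0,0,4,0,5,0,0,0] -> 7 nonzero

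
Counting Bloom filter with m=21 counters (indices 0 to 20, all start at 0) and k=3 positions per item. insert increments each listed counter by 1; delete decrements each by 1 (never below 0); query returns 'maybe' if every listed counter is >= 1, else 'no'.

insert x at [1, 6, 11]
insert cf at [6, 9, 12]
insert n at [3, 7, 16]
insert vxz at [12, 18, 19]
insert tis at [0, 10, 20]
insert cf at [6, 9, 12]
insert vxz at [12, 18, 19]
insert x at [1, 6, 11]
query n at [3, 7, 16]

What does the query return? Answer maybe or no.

Answer: maybe

Derivation:
Step 1: insert x at [1, 6, 11] -> counters=[0,1,0,0,0,0,1,0,0,0,0,1,0,0,0,0,0,0,0,0,0]
Step 2: insert cf at [6, 9, 12] -> counters=[0,1,0,0,0,0,2,0,0,1,0,1,1,0,0,0,0,0,0,0,0]
Step 3: insert n at [3, 7, 16] -> counters=[0,1,0,1,0,0,2,1,0,1,0,1,1,0,0,0,1,0,0,0,0]
Step 4: insert vxz at [12, 18, 19] -> counters=[0,1,0,1,0,0,2,1,0,1,0,1,2,0,0,0,1,0,1,1,0]
Step 5: insert tis at [0, 10, 20] -> counters=[1,1,0,1,0,0,2,1,0,1,1,1,2,0,0,0,1,0,1,1,1]
Step 6: insert cf at [6, 9, 12] -> counters=[1,1,0,1,0,0,3,1,0,2,1,1,3,0,0,0,1,0,1,1,1]
Step 7: insert vxz at [12, 18, 19] -> counters=[1,1,0,1,0,0,3,1,0,2,1,1,4,0,0,0,1,0,2,2,1]
Step 8: insert x at [1, 6, 11] -> counters=[1,2,0,1,0,0,4,1,0,2,1,2,4,0,0,0,1,0,2,2,1]
Query n: check counters[3]=1 counters[7]=1 counters[16]=1 -> maybe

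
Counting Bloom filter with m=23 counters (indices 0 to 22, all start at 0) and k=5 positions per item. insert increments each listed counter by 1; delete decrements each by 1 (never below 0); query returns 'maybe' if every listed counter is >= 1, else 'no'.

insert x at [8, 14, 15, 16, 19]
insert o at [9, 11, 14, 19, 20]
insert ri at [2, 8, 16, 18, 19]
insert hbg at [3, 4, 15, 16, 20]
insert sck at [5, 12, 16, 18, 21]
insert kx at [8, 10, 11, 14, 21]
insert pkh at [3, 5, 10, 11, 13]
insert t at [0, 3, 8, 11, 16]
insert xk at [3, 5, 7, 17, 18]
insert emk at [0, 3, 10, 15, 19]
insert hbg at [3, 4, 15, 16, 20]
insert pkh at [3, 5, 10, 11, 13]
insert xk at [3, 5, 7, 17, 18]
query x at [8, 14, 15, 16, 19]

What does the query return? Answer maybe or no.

Step 1: insert x at [8, 14, 15, 16, 19] -> counters=[0,0,0,0,0,0,0,0,1,0,0,0,0,0,1,1,1,0,0,1,0,0,0]
Step 2: insert o at [9, 11, 14, 19, 20] -> counters=[0,0,0,0,0,0,0,0,1,1,0,1,0,0,2,1,1,0,0,2,1,0,0]
Step 3: insert ri at [2, 8, 16, 18, 19] -> counters=[0,0,1,0,0,0,0,0,2,1,0,1,0,0,2,1,2,0,1,3,1,0,0]
Step 4: insert hbg at [3, 4, 15, 16, 20] -> counters=[0,0,1,1,1,0,0,0,2,1,0,1,0,0,2,2,3,0,1,3,2,0,0]
Step 5: insert sck at [5, 12, 16, 18, 21] -> counters=[0,0,1,1,1,1,0,0,2,1,0,1,1,0,2,2,4,0,2,3,2,1,0]
Step 6: insert kx at [8, 10, 11, 14, 21] -> counters=[0,0,1,1,1,1,0,0,3,1,1,2,1,0,3,2,4,0,2,3,2,2,0]
Step 7: insert pkh at [3, 5, 10, 11, 13] -> counters=[0,0,1,2,1,2,0,0,3,1,2,3,1,1,3,2,4,0,2,3,2,2,0]
Step 8: insert t at [0, 3, 8, 11, 16] -> counters=[1,0,1,3,1,2,0,0,4,1,2,4,1,1,3,2,5,0,2,3,2,2,0]
Step 9: insert xk at [3, 5, 7, 17, 18] -> counters=[1,0,1,4,1,3,0,1,4,1,2,4,1,1,3,2,5,1,3,3,2,2,0]
Step 10: insert emk at [0, 3, 10, 15, 19] -> counters=[2,0,1,5,1,3,0,1,4,1,3,4,1,1,3,3,5,1,3,4,2,2,0]
Step 11: insert hbg at [3, 4, 15, 16, 20] -> counters=[2,0,1,6,2,3,0,1,4,1,3,4,1,1,3,4,6,1,3,4,3,2,0]
Step 12: insert pkh at [3, 5, 10, 11, 13] -> counters=[2,0,1,7,2,4,0,1,4,1,4,5,1,2,3,4,6,1,3,4,3,2,0]
Step 13: insert xk at [3, 5, 7, 17, 18] -> counters=[2,0,1,8,2,5,0,2,4,1,4,5,1,2,3,4,6,2,4,4,3,2,0]
Query x: check counters[8]=4 counters[14]=3 counters[15]=4 counters[16]=6 counters[19]=4 -> maybe

Answer: maybe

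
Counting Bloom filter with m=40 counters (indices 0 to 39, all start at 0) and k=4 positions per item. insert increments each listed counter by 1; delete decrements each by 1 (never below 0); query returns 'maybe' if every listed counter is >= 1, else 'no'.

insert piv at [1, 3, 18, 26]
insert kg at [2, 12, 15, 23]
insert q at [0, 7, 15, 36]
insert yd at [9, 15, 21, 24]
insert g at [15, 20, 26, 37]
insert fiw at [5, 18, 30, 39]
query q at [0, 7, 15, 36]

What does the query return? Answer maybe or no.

Step 1: insert piv at [1, 3, 18, 26] -> counters=[0,1,0,1,0,0,0,0,0,0,0,0,0,0,0,0,0,0,1,0,0,0,0,0,0,0,1,0,0,0,0,0,0,0,0,0,0,0,0,0]
Step 2: insert kg at [2, 12, 15, 23] -> counters=[0,1,1,1,0,0,0,0,0,0,0,0,1,0,0,1,0,0,1,0,0,0,0,1,0,0,1,0,0,0,0,0,0,0,0,0,0,0,0,0]
Step 3: insert q at [0, 7, 15, 36] -> counters=[1,1,1,1,0,0,0,1,0,0,0,0,1,0,0,2,0,0,1,0,0,0,0,1,0,0,1,0,0,0,0,0,0,0,0,0,1,0,0,0]
Step 4: insert yd at [9, 15, 21, 24] -> counters=[1,1,1,1,0,0,0,1,0,1,0,0,1,0,0,3,0,0,1,0,0,1,0,1,1,0,1,0,0,0,0,0,0,0,0,0,1,0,0,0]
Step 5: insert g at [15, 20, 26, 37] -> counters=[1,1,1,1,0,0,0,1,0,1,0,0,1,0,0,4,0,0,1,0,1,1,0,1,1,0,2,0,0,0,0,0,0,0,0,0,1,1,0,0]
Step 6: insert fiw at [5, 18, 30, 39] -> counters=[1,1,1,1,0,1,0,1,0,1,0,0,1,0,0,4,0,0,2,0,1,1,0,1,1,0,2,0,0,0,1,0,0,0,0,0,1,1,0,1]
Query q: check counters[0]=1 counters[7]=1 counters[15]=4 counters[36]=1 -> maybe

Answer: maybe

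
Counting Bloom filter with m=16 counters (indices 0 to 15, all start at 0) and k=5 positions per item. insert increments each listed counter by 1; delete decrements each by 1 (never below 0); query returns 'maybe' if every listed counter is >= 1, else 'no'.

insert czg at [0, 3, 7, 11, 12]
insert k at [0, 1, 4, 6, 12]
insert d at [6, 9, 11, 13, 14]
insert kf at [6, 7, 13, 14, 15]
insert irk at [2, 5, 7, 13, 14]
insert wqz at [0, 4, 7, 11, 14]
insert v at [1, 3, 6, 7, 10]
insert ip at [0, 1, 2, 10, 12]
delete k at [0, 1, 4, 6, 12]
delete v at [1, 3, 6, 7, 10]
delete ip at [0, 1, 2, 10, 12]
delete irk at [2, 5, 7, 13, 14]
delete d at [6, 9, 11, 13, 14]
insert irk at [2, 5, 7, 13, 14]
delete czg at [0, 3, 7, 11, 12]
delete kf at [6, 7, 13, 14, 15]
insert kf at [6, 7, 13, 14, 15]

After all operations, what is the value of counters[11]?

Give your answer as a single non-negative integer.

Answer: 1

Derivation:
Step 1: insert czg at [0, 3, 7, 11, 12] -> counters=[1,0,0,1,0,0,0,1,0,0,0,1,1,0,0,0]
Step 2: insert k at [0, 1, 4, 6, 12] -> counters=[2,1,0,1,1,0,1,1,0,0,0,1,2,0,0,0]
Step 3: insert d at [6, 9, 11, 13, 14] -> counters=[2,1,0,1,1,0,2,1,0,1,0,2,2,1,1,0]
Step 4: insert kf at [6, 7, 13, 14, 15] -> counters=[2,1,0,1,1,0,3,2,0,1,0,2,2,2,2,1]
Step 5: insert irk at [2, 5, 7, 13, 14] -> counters=[2,1,1,1,1,1,3,3,0,1,0,2,2,3,3,1]
Step 6: insert wqz at [0, 4, 7, 11, 14] -> counters=[3,1,1,1,2,1,3,4,0,1,0,3,2,3,4,1]
Step 7: insert v at [1, 3, 6, 7, 10] -> counters=[3,2,1,2,2,1,4,5,0,1,1,3,2,3,4,1]
Step 8: insert ip at [0, 1, 2, 10, 12] -> counters=[4,3,2,2,2,1,4,5,0,1,2,3,3,3,4,1]
Step 9: delete k at [0, 1, 4, 6, 12] -> counters=[3,2,2,2,1,1,3,5,0,1,2,3,2,3,4,1]
Step 10: delete v at [1, 3, 6, 7, 10] -> counters=[3,1,2,1,1,1,2,4,0,1,1,3,2,3,4,1]
Step 11: delete ip at [0, 1, 2, 10, 12] -> counters=[2,0,1,1,1,1,2,4,0,1,0,3,1,3,4,1]
Step 12: delete irk at [2, 5, 7, 13, 14] -> counters=[2,0,0,1,1,0,2,3,0,1,0,3,1,2,3,1]
Step 13: delete d at [6, 9, 11, 13, 14] -> counters=[2,0,0,1,1,0,1,3,0,0,0,2,1,1,2,1]
Step 14: insert irk at [2, 5, 7, 13, 14] -> counters=[2,0,1,1,1,1,1,4,0,0,0,2,1,2,3,1]
Step 15: delete czg at [0, 3, 7, 11, 12] -> counters=[1,0,1,0,1,1,1,3,0,0,0,1,0,2,3,1]
Step 16: delete kf at [6, 7, 13, 14, 15] -> counters=[1,0,1,0,1,1,0,2,0,0,0,1,0,1,2,0]
Step 17: insert kf at [6, 7, 13, 14, 15] -> counters=[1,0,1,0,1,1,1,3,0,0,0,1,0,2,3,1]
Final counters=[1,0,1,0,1,1,1,3,0,0,0,1,0,2,3,1] -> counters[11]=1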